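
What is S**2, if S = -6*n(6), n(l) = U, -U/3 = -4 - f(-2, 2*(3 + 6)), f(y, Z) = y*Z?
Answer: 331776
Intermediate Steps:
f(y, Z) = Z*y
U = -96 (U = -3*(-4 - 2*(3 + 6)*(-2)) = -3*(-4 - 2*9*(-2)) = -3*(-4 - 18*(-2)) = -3*(-4 - 1*(-36)) = -3*(-4 + 36) = -3*32 = -96)
n(l) = -96
S = 576 (S = -6*(-96) = 576)
S**2 = 576**2 = 331776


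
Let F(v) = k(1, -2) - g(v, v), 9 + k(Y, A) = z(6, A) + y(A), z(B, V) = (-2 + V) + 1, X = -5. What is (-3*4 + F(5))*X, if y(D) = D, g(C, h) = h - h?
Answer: 130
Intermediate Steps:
g(C, h) = 0
z(B, V) = -1 + V
k(Y, A) = -10 + 2*A (k(Y, A) = -9 + ((-1 + A) + A) = -9 + (-1 + 2*A) = -10 + 2*A)
F(v) = -14 (F(v) = (-10 + 2*(-2)) - 1*0 = (-10 - 4) + 0 = -14 + 0 = -14)
(-3*4 + F(5))*X = (-3*4 - 14)*(-5) = (-12 - 14)*(-5) = -26*(-5) = 130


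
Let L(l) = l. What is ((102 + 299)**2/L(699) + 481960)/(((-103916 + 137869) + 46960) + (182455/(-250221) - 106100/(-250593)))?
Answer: 2348256842240818397/394043365377742014 ≈ 5.9594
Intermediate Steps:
((102 + 299)**2/L(699) + 481960)/(((-103916 + 137869) + 46960) + (182455/(-250221) - 106100/(-250593))) = ((102 + 299)**2/699 + 481960)/(((-103916 + 137869) + 46960) + (182455/(-250221) - 106100/(-250593))) = (401**2*(1/699) + 481960)/((33953 + 46960) + (182455*(-1/250221) - 106100*(-1/250593))) = (160801*(1/699) + 481960)/(80913 + (-182455/250221 + 106100/250593)) = (160801/699 + 481960)/(80913 - 2130388635/6967070117) = 337050841/(699*(563724413988186/6967070117)) = (337050841/699)*(6967070117/563724413988186) = 2348256842240818397/394043365377742014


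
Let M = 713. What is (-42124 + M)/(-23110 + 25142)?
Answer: -41411/2032 ≈ -20.379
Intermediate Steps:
(-42124 + M)/(-23110 + 25142) = (-42124 + 713)/(-23110 + 25142) = -41411/2032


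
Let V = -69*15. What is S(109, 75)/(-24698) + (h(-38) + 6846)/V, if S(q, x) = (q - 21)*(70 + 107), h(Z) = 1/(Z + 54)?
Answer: -1481641693/204499440 ≈ -7.2452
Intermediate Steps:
h(Z) = 1/(54 + Z)
S(q, x) = -3717 + 177*q (S(q, x) = (-21 + q)*177 = -3717 + 177*q)
V = -1035
S(109, 75)/(-24698) + (h(-38) + 6846)/V = (-3717 + 177*109)/(-24698) + (1/(54 - 38) + 6846)/(-1035) = (-3717 + 19293)*(-1/24698) + (1/16 + 6846)*(-1/1035) = 15576*(-1/24698) + (1/16 + 6846)*(-1/1035) = -7788/12349 + (109537/16)*(-1/1035) = -7788/12349 - 109537/16560 = -1481641693/204499440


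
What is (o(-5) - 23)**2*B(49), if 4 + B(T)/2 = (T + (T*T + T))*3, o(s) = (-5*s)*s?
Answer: 328253344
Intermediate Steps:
o(s) = -5*s**2
B(T) = -8 + 6*T**2 + 12*T (B(T) = -8 + 2*((T + (T*T + T))*3) = -8 + 2*((T + (T**2 + T))*3) = -8 + 2*((T + (T + T**2))*3) = -8 + 2*((T**2 + 2*T)*3) = -8 + 2*(3*T**2 + 6*T) = -8 + (6*T**2 + 12*T) = -8 + 6*T**2 + 12*T)
(o(-5) - 23)**2*B(49) = (-5*(-5)**2 - 23)**2*(-8 + 6*49**2 + 12*49) = (-5*25 - 23)**2*(-8 + 6*2401 + 588) = (-125 - 23)**2*(-8 + 14406 + 588) = (-148)**2*14986 = 21904*14986 = 328253344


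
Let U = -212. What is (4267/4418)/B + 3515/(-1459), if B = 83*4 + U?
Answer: -1857286847/773503440 ≈ -2.4011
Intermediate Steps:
B = 120 (B = 83*4 - 212 = 332 - 212 = 120)
(4267/4418)/B + 3515/(-1459) = (4267/4418)/120 + 3515/(-1459) = (4267*(1/4418))*(1/120) + 3515*(-1/1459) = (4267/4418)*(1/120) - 3515/1459 = 4267/530160 - 3515/1459 = -1857286847/773503440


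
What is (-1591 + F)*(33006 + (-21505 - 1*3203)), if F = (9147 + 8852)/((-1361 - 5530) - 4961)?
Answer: -78310429119/5926 ≈ -1.3215e+7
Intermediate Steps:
F = -17999/11852 (F = 17999/(-6891 - 4961) = 17999/(-11852) = 17999*(-1/11852) = -17999/11852 ≈ -1.5186)
(-1591 + F)*(33006 + (-21505 - 1*3203)) = (-1591 - 17999/11852)*(33006 + (-21505 - 1*3203)) = -18874531*(33006 + (-21505 - 3203))/11852 = -18874531*(33006 - 24708)/11852 = -18874531/11852*8298 = -78310429119/5926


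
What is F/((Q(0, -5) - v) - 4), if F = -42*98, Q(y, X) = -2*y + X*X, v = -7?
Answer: -147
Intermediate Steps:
Q(y, X) = X² - 2*y (Q(y, X) = -2*y + X² = X² - 2*y)
F = -4116
F/((Q(0, -5) - v) - 4) = -4116/((((-5)² - 2*0) - 1*(-7)) - 4) = -4116/(((25 + 0) + 7) - 4) = -4116/((25 + 7) - 4) = -4116/(32 - 4) = -4116/28 = (1/28)*(-4116) = -147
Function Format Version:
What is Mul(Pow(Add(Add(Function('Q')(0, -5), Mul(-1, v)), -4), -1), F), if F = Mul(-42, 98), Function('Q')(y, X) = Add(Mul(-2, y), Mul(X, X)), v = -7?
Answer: -147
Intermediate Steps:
Function('Q')(y, X) = Add(Pow(X, 2), Mul(-2, y)) (Function('Q')(y, X) = Add(Mul(-2, y), Pow(X, 2)) = Add(Pow(X, 2), Mul(-2, y)))
F = -4116
Mul(Pow(Add(Add(Function('Q')(0, -5), Mul(-1, v)), -4), -1), F) = Mul(Pow(Add(Add(Add(Pow(-5, 2), Mul(-2, 0)), Mul(-1, -7)), -4), -1), -4116) = Mul(Pow(Add(Add(Add(25, 0), 7), -4), -1), -4116) = Mul(Pow(Add(Add(25, 7), -4), -1), -4116) = Mul(Pow(Add(32, -4), -1), -4116) = Mul(Pow(28, -1), -4116) = Mul(Rational(1, 28), -4116) = -147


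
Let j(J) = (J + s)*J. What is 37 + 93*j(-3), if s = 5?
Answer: -521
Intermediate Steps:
j(J) = J*(5 + J) (j(J) = (J + 5)*J = (5 + J)*J = J*(5 + J))
37 + 93*j(-3) = 37 + 93*(-3*(5 - 3)) = 37 + 93*(-3*2) = 37 + 93*(-6) = 37 - 558 = -521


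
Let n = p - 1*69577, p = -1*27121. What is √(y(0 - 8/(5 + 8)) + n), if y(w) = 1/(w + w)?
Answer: 9*I*√19101/4 ≈ 310.96*I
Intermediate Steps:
p = -27121
n = -96698 (n = -27121 - 1*69577 = -27121 - 69577 = -96698)
y(w) = 1/(2*w)
√(y(0 - 8/(5 + 8)) + n) = √(1/(2*(0 - 8/(5 + 8))) - 96698) = √(1/(2*(0 - 8/13)) - 96698) = √(1/(2*(-8/13)) - 96698) = √((½)*(-13/8) - 96698) = √(-13/16 - 96698) = √(-1547181/16) = 9*I*√19101/4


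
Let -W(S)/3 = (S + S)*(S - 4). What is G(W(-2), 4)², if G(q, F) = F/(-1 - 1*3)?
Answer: 1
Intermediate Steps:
W(S) = -6*S*(-4 + S) (W(S) = -3*(S + S)*(S - 4) = -3*2*S*(-4 + S) = -6*S*(-4 + S))
G(q, F) = -F/4 (G(q, F) = F/(-1 - 3) = F/(-4) = F*(-¼) = -F/4)
G(W(-2), 4)² = (-¼*4)² = (-1)² = 1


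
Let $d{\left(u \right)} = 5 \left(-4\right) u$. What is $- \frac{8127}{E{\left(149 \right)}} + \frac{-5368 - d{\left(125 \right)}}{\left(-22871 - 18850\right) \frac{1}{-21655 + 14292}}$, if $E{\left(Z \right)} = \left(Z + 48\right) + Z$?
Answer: $- \frac{2548525877}{4811822} \approx -529.64$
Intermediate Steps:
$d{\left(u \right)} = - 20 u$
$E{\left(Z \right)} = 48 + 2 Z$ ($E{\left(Z \right)} = \left(48 + Z\right) + Z = 48 + 2 Z$)
$- \frac{8127}{E{\left(149 \right)}} + \frac{-5368 - d{\left(125 \right)}}{\left(-22871 - 18850\right) \frac{1}{-21655 + 14292}} = - \frac{8127}{48 + 2 \cdot 149} + \frac{-5368 - \left(-20\right) 125}{\left(-22871 - 18850\right) \frac{1}{-21655 + 14292}} = - \frac{8127}{48 + 298} + \frac{-5368 - -2500}{\left(-41721\right) \frac{1}{-7363}} = - \frac{8127}{346} + \frac{-5368 + 2500}{\left(-41721\right) \left(- \frac{1}{7363}\right)} = \left(-8127\right) \frac{1}{346} - \frac{2868}{\frac{41721}{7363}} = - \frac{8127}{346} - \frac{7039028}{13907} = - \frac{2548525877}{4811822}$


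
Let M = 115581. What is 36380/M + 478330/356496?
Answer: 11375864035/6867360696 ≈ 1.6565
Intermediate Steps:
36380/M + 478330/356496 = 36380/115581 + 478330/356496 = 36380*(1/115581) + 478330*(1/356496) = 36380/115581 + 239165/178248 = 11375864035/6867360696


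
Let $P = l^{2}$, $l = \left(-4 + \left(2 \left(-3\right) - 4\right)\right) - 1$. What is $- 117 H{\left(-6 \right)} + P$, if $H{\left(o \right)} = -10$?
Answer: $1395$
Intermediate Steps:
$l = -15$ ($l = \left(-4 - 10\right) - 1 = -14 - 1 = -15$)
$P = 225$ ($P = \left(-15\right)^{2} = 225$)
$- 117 H{\left(-6 \right)} + P = \left(-117\right) \left(-10\right) + 225 = 1170 + 225 = 1395$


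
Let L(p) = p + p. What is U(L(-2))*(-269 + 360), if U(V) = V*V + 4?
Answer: 1820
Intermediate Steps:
L(p) = 2*p
U(V) = 4 + V² (U(V) = V² + 4 = 4 + V²)
U(L(-2))*(-269 + 360) = (4 + (2*(-2))²)*(-269 + 360) = (4 + (-4)²)*91 = (4 + 16)*91 = 20*91 = 1820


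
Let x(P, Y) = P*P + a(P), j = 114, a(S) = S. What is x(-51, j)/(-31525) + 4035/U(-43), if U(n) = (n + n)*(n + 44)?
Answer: -5096907/108446 ≈ -47.000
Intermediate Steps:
x(P, Y) = P + P² (x(P, Y) = P*P + P = P² + P = P + P²)
U(n) = 2*n*(44 + n) (U(n) = (2*n)*(44 + n) = 2*n*(44 + n))
x(-51, j)/(-31525) + 4035/U(-43) = -51*(1 - 51)/(-31525) + 4035/((2*(-43)*(44 - 43))) = -51*(-50)*(-1/31525) + 4035/((2*(-43)*1)) = 2550*(-1/31525) + 4035/(-86) = -102/1261 + 4035*(-1/86) = -102/1261 - 4035/86 = -5096907/108446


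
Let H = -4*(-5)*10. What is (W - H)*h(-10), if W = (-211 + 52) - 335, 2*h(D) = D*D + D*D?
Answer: -69400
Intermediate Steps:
h(D) = D² (h(D) = (D*D + D*D)/2 = (D² + D²)/2 = (2*D²)/2 = D²)
W = -494 (W = -159 - 335 = -494)
H = 200 (H = 20*10 = 200)
(W - H)*h(-10) = (-494 - 1*200)*(-10)² = (-494 - 200)*100 = -694*100 = -69400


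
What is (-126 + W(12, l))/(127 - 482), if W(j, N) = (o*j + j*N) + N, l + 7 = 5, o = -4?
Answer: 40/71 ≈ 0.56338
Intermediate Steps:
l = -2 (l = -7 + 5 = -2)
W(j, N) = N - 4*j + N*j (W(j, N) = (-4*j + j*N) + N = (-4*j + N*j) + N = N - 4*j + N*j)
(-126 + W(12, l))/(127 - 482) = (-126 + (-2 - 4*12 - 2*12))/(127 - 482) = (-126 + (-2 - 48 - 24))/(-355) = (-126 - 74)*(-1/355) = -200*(-1/355) = 40/71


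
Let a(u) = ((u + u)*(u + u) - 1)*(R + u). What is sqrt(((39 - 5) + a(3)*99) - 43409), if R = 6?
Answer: I*sqrt(12190) ≈ 110.41*I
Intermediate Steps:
a(u) = (-1 + 4*u**2)*(6 + u) (a(u) = ((u + u)*(u + u) - 1)*(6 + u) = ((2*u)*(2*u) - 1)*(6 + u) = (4*u**2 - 1)*(6 + u) = (-1 + 4*u**2)*(6 + u))
sqrt(((39 - 5) + a(3)*99) - 43409) = sqrt(((39 - 5) + (-6 - 1*3 + 4*3**3 + 24*3**2)*99) - 43409) = sqrt((34 + (-6 - 3 + 4*27 + 24*9)*99) - 43409) = sqrt((34 + (-6 - 3 + 108 + 216)*99) - 43409) = sqrt((34 + 315*99) - 43409) = sqrt((34 + 31185) - 43409) = sqrt(31219 - 43409) = sqrt(-12190) = I*sqrt(12190)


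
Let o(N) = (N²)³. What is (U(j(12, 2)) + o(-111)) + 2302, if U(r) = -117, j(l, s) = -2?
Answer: 1870414554346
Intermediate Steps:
o(N) = N⁶
(U(j(12, 2)) + o(-111)) + 2302 = (-117 + (-111)⁶) + 2302 = (-117 + 1870414552161) + 2302 = 1870414552044 + 2302 = 1870414554346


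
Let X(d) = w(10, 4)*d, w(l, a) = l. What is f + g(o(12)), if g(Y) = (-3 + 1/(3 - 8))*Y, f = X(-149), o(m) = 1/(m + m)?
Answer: -22352/15 ≈ -1490.1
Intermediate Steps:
X(d) = 10*d
o(m) = 1/(2*m)
f = -1490 (f = 10*(-149) = -1490)
g(Y) = -16*Y/5 (g(Y) = (-3 + 1/(-5))*Y = (-3 - ⅕)*Y = -16*Y/5)
f + g(o(12)) = -1490 - 8/(5*12) = -1490 - 16/5*1/24 = -1490 - 2/15 = -22352/15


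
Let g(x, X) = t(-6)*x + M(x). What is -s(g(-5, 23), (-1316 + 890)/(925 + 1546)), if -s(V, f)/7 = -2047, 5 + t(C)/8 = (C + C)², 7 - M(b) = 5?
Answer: -14329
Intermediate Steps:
M(b) = 2 (M(b) = 7 - 1*5 = 7 - 5 = 2)
t(C) = -40 + 32*C² (t(C) = -40 + 8*(C + C)² = -40 + 8*(2*C)² = -40 + 8*(4*C²) = -40 + 32*C²)
g(x, X) = 2 + 1112*x (g(x, X) = (-40 + 32*(-6)²)*x + 2 = (-40 + 32*36)*x + 2 = (-40 + 1152)*x + 2 = 1112*x + 2 = 2 + 1112*x)
s(V, f) = 14329 (s(V, f) = -7*(-2047) = 14329)
-s(g(-5, 23), (-1316 + 890)/(925 + 1546)) = -1*14329 = -14329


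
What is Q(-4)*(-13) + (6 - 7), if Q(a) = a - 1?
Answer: 64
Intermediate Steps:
Q(a) = -1 + a
Q(-4)*(-13) + (6 - 7) = (-1 - 4)*(-13) + (6 - 7) = -5*(-13) - 1 = 65 - 1 = 64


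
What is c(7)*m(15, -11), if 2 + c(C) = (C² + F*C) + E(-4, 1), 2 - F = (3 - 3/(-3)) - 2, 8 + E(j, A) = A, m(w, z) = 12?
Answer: 480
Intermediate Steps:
E(j, A) = -8 + A
F = 0 (F = 2 - ((3 - 3/(-3)) - 2) = 2 - ((3 - 3*(-⅓)) - 2) = 2 - ((3 + 1) - 2) = 2 - (4 - 2) = 2 - 1*2 = 2 - 2 = 0)
c(C) = -9 + C² (c(C) = -2 + ((C² + 0*C) + (-8 + 1)) = -2 + ((C² + 0) - 7) = -2 + (C² - 7) = -2 + (-7 + C²) = -9 + C²)
c(7)*m(15, -11) = (-9 + 7²)*12 = (-9 + 49)*12 = 40*12 = 480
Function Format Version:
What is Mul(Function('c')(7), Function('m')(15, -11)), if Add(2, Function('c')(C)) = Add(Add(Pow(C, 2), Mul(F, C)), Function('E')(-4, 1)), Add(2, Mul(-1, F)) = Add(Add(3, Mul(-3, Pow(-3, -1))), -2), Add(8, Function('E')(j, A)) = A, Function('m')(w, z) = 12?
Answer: 480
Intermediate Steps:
Function('E')(j, A) = Add(-8, A)
F = 0 (F = Add(2, Mul(-1, Add(Add(3, Mul(-3, Pow(-3, -1))), -2))) = Add(2, Mul(-1, Add(Add(3, Mul(-3, Rational(-1, 3))), -2))) = Add(2, Mul(-1, Add(Add(3, 1), -2))) = Add(2, Mul(-1, Add(4, -2))) = Add(2, Mul(-1, 2)) = Add(2, -2) = 0)
Function('c')(C) = Add(-9, Pow(C, 2)) (Function('c')(C) = Add(-2, Add(Add(Pow(C, 2), Mul(0, C)), Add(-8, 1))) = Add(-2, Add(Add(Pow(C, 2), 0), -7)) = Add(-2, Add(Pow(C, 2), -7)) = Add(-2, Add(-7, Pow(C, 2))) = Add(-9, Pow(C, 2)))
Mul(Function('c')(7), Function('m')(15, -11)) = Mul(Add(-9, Pow(7, 2)), 12) = Mul(Add(-9, 49), 12) = Mul(40, 12) = 480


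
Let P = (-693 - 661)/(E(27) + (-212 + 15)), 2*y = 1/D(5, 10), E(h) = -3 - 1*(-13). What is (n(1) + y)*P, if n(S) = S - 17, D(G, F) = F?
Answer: -19633/170 ≈ -115.49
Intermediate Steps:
E(h) = 10 (E(h) = -3 + 13 = 10)
n(S) = -17 + S
y = 1/20 (y = (1/2)/10 = (1/2)*(1/10) = 1/20 ≈ 0.050000)
P = 1354/187 (P = (-693 - 661)/(10 + (-212 + 15)) = -1354/(10 - 197) = -1354/(-187) = -1354*(-1/187) = 1354/187 ≈ 7.2406)
(n(1) + y)*P = ((-17 + 1) + 1/20)*(1354/187) = (-16 + 1/20)*(1354/187) = -319/20*1354/187 = -19633/170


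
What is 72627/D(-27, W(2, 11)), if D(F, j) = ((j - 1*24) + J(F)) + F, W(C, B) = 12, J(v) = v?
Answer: -24209/22 ≈ -1100.4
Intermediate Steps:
D(F, j) = -24 + j + 2*F (D(F, j) = ((j - 1*24) + F) + F = ((j - 24) + F) + F = ((-24 + j) + F) + F = (-24 + F + j) + F = -24 + j + 2*F)
72627/D(-27, W(2, 11)) = 72627/(-24 + 12 + 2*(-27)) = 72627/(-24 + 12 - 54) = 72627/(-66) = 72627*(-1/66) = -24209/22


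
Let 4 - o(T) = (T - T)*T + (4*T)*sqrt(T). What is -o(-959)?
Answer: -4 - 3836*I*sqrt(959) ≈ -4.0 - 1.1879e+5*I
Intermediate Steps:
o(T) = 4 - 4*T**(3/2) (o(T) = 4 - ((T - T)*T + (4*T)*sqrt(T)) = 4 - (0*T + 4*T**(3/2)) = 4 - (0 + 4*T**(3/2)) = 4 - 4*T**(3/2))
-o(-959) = -(4 - (-3836)*I*sqrt(959)) = -(4 + 3836*I*sqrt(959)) = -4 - 3836*I*sqrt(959)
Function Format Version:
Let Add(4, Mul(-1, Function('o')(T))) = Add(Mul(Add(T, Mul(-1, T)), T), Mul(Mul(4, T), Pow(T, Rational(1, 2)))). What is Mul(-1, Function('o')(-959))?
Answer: Add(-4, Mul(-3836, I, Pow(959, Rational(1, 2)))) ≈ Add(-4.0000, Mul(-1.1879e+5, I))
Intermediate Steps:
Function('o')(T) = Add(4, Mul(-4, Pow(T, Rational(3, 2)))) (Function('o')(T) = Add(4, Mul(-1, Add(Mul(Add(T, Mul(-1, T)), T), Mul(Mul(4, T), Pow(T, Rational(1, 2)))))) = Add(4, Mul(-1, Add(Mul(0, T), Mul(4, Pow(T, Rational(3, 2)))))) = Add(4, Mul(-1, Add(0, Mul(4, Pow(T, Rational(3, 2)))))) = Add(4, Mul(-1, Mul(4, Pow(T, Rational(3, 2))))) = Add(4, Mul(-4, Pow(T, Rational(3, 2)))))
Mul(-1, Function('o')(-959)) = Mul(-1, Add(4, Mul(-4, Pow(-959, Rational(3, 2))))) = Mul(-1, Add(4, Mul(-4, Mul(-959, I, Pow(959, Rational(1, 2)))))) = Mul(-1, Add(4, Mul(3836, I, Pow(959, Rational(1, 2))))) = Add(-4, Mul(-3836, I, Pow(959, Rational(1, 2))))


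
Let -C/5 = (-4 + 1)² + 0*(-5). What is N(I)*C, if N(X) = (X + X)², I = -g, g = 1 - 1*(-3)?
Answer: -2880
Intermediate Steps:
g = 4 (g = 1 + 3 = 4)
I = -4 (I = -1*4 = -4)
N(X) = 4*X² (N(X) = (2*X)² = 4*X²)
C = -45 (C = -5*((-4 + 1)² + 0*(-5)) = -5*((-3)² + 0) = -5*(9 + 0) = -5*9 = -45)
N(I)*C = (4*(-4)²)*(-45) = (4*16)*(-45) = 64*(-45) = -2880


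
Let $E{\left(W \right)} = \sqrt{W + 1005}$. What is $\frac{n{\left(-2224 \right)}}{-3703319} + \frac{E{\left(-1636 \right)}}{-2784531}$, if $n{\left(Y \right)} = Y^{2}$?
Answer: $- \frac{4946176}{3703319} - \frac{i \sqrt{631}}{2784531} \approx -1.3356 - 9.0212 \cdot 10^{-6} i$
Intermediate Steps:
$E{\left(W \right)} = \sqrt{1005 + W}$
$\frac{n{\left(-2224 \right)}}{-3703319} + \frac{E{\left(-1636 \right)}}{-2784531} = \frac{\left(-2224\right)^{2}}{-3703319} + \frac{\sqrt{1005 - 1636}}{-2784531} = 4946176 \left(- \frac{1}{3703319}\right) + \sqrt{-631} \left(- \frac{1}{2784531}\right) = - \frac{4946176}{3703319} + i \sqrt{631} \left(- \frac{1}{2784531}\right) = - \frac{4946176}{3703319} - \frac{i \sqrt{631}}{2784531}$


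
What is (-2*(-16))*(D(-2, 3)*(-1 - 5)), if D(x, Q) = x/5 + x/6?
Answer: 704/5 ≈ 140.80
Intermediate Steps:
D(x, Q) = 11*x/30 (D(x, Q) = x*(⅕) + x*(⅙) = x/5 + x/6 = 11*x/30)
(-2*(-16))*(D(-2, 3)*(-1 - 5)) = (-2*(-16))*(((11/30)*(-2))*(-1 - 5)) = 32*(-11/15*(-6)) = 32*(22/5) = 704/5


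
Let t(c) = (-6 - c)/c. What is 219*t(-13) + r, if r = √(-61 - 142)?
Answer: -1533/13 + I*√203 ≈ -117.92 + 14.248*I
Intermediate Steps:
r = I*√203 (r = √(-203) = I*√203 ≈ 14.248*I)
t(c) = (-6 - c)/c
219*t(-13) + r = 219*((-6 - 1*(-13))/(-13)) + I*√203 = 219*(-(-6 + 13)/13) + I*√203 = 219*(-1/13*7) + I*√203 = 219*(-7/13) + I*√203 = -1533/13 + I*√203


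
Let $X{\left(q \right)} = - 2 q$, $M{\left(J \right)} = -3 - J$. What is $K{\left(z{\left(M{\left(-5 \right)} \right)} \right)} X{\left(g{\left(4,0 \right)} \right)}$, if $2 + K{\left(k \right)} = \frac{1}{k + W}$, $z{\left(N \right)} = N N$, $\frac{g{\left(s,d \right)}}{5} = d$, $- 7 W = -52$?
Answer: $0$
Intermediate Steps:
$W = \frac{52}{7}$ ($W = \left(- \frac{1}{7}\right) \left(-52\right) = \frac{52}{7} \approx 7.4286$)
$g{\left(s,d \right)} = 5 d$
$z{\left(N \right)} = N^{2}$
$K{\left(k \right)} = -2 + \frac{1}{\frac{52}{7} + k}$ ($K{\left(k \right)} = -2 + \frac{1}{k + \frac{52}{7}} = -2 + \frac{1}{\frac{52}{7} + k}$)
$K{\left(z{\left(M{\left(-5 \right)} \right)} \right)} X{\left(g{\left(4,0 \right)} \right)} = \frac{-97 - 14 \left(-3 - -5\right)^{2}}{52 + 7 \left(-3 - -5\right)^{2}} \left(- 2 \cdot 5 \cdot 0\right) = \frac{-97 - 14 \left(-3 + 5\right)^{2}}{52 + 7 \left(-3 + 5\right)^{2}} \left(\left(-2\right) 0\right) = \frac{-97 - 14 \cdot 2^{2}}{52 + 7 \cdot 2^{2}} \cdot 0 = \frac{-97 - 56}{52 + 7 \cdot 4} \cdot 0 = \frac{-97 - 56}{52 + 28} \cdot 0 = \frac{1}{80} \left(-153\right) 0 = \left(- \frac{153}{80}\right) 0 = 0$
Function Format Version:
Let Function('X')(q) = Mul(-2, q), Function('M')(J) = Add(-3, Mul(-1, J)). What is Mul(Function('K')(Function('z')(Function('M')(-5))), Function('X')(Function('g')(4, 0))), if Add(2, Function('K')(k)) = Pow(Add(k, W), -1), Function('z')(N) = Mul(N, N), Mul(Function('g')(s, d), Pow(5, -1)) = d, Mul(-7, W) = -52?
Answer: 0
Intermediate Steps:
W = Rational(52, 7) (W = Mul(Rational(-1, 7), -52) = Rational(52, 7) ≈ 7.4286)
Function('g')(s, d) = Mul(5, d)
Function('z')(N) = Pow(N, 2)
Function('K')(k) = Add(-2, Pow(Add(Rational(52, 7), k), -1)) (Function('K')(k) = Add(-2, Pow(Add(k, Rational(52, 7)), -1)) = Add(-2, Pow(Add(Rational(52, 7), k), -1)))
Mul(Function('K')(Function('z')(Function('M')(-5))), Function('X')(Function('g')(4, 0))) = Mul(Mul(Pow(Add(52, Mul(7, Pow(Add(-3, Mul(-1, -5)), 2))), -1), Add(-97, Mul(-14, Pow(Add(-3, Mul(-1, -5)), 2)))), Mul(-2, Mul(5, 0))) = Mul(Mul(Pow(Add(52, Mul(7, Pow(Add(-3, 5), 2))), -1), Add(-97, Mul(-14, Pow(Add(-3, 5), 2)))), Mul(-2, 0)) = Mul(Mul(Pow(Add(52, Mul(7, Pow(2, 2))), -1), Add(-97, Mul(-14, Pow(2, 2)))), 0) = Mul(Mul(Pow(Add(52, Mul(7, 4)), -1), Add(-97, Mul(-14, 4))), 0) = Mul(Mul(Pow(Add(52, 28), -1), Add(-97, -56)), 0) = Mul(Mul(Pow(80, -1), -153), 0) = Mul(Mul(Rational(1, 80), -153), 0) = Mul(Rational(-153, 80), 0) = 0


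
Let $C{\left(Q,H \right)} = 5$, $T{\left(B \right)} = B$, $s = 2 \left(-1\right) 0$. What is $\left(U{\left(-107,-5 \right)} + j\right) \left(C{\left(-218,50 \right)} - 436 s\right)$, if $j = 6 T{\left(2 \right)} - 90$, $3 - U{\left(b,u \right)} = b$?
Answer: $160$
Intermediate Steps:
$s = 0$ ($s = \left(-2\right) 0 = 0$)
$U{\left(b,u \right)} = 3 - b$
$j = -78$ ($j = 6 \cdot 2 - 90 = 12 - 90 = -78$)
$\left(U{\left(-107,-5 \right)} + j\right) \left(C{\left(-218,50 \right)} - 436 s\right) = \left(\left(3 - -107\right) - 78\right) \left(5 - 0\right) = \left(\left(3 + 107\right) - 78\right) \left(5 + 0\right) = \left(110 - 78\right) 5 = 32 \cdot 5 = 160$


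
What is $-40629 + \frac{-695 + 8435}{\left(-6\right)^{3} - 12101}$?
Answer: $- \frac{500435133}{12317} \approx -40630.0$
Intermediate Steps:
$-40629 + \frac{-695 + 8435}{\left(-6\right)^{3} - 12101} = -40629 + \frac{7740}{-216 - 12101} = -40629 + \frac{7740}{-12317} = -40629 + 7740 \left(- \frac{1}{12317}\right) = -40629 - \frac{7740}{12317} = - \frac{500435133}{12317}$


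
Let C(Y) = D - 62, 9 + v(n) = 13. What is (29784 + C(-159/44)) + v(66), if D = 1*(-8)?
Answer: 29718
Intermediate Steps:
D = -8
v(n) = 4 (v(n) = -9 + 13 = 4)
C(Y) = -70 (C(Y) = -8 - 62 = -70)
(29784 + C(-159/44)) + v(66) = (29784 - 70) + 4 = 29714 + 4 = 29718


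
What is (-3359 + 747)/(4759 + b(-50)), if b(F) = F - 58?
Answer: -2612/4651 ≈ -0.56160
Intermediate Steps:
b(F) = -58 + F
(-3359 + 747)/(4759 + b(-50)) = (-3359 + 747)/(4759 + (-58 - 50)) = -2612/(4759 - 108) = -2612/4651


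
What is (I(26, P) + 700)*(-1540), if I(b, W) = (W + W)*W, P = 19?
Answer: -2189880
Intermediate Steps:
I(b, W) = 2*W**2 (I(b, W) = (2*W)*W = 2*W**2)
(I(26, P) + 700)*(-1540) = (2*19**2 + 700)*(-1540) = (2*361 + 700)*(-1540) = (722 + 700)*(-1540) = 1422*(-1540) = -2189880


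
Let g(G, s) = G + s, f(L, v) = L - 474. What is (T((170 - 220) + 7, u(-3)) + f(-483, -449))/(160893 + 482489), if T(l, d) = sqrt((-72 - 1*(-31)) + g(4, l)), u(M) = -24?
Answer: -957/643382 + 2*I*sqrt(5)/321691 ≈ -0.0014875 + 1.3902e-5*I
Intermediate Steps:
f(L, v) = -474 + L
T(l, d) = sqrt(-37 + l) (T(l, d) = sqrt((-72 - 1*(-31)) + (4 + l)) = sqrt((-72 + 31) + (4 + l)) = sqrt(-41 + (4 + l)) = sqrt(-37 + l))
(T((170 - 220) + 7, u(-3)) + f(-483, -449))/(160893 + 482489) = (sqrt(-37 + ((170 - 220) + 7)) + (-474 - 483))/(160893 + 482489) = (sqrt(-37 + (-50 + 7)) - 957)/643382 = (sqrt(-37 - 43) - 957)*(1/643382) = (sqrt(-80) - 957)*(1/643382) = (4*I*sqrt(5) - 957)*(1/643382) = (-957 + 4*I*sqrt(5))*(1/643382) = -957/643382 + 2*I*sqrt(5)/321691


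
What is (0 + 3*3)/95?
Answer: 9/95 ≈ 0.094737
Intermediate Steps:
(0 + 3*3)/95 = (0 + 9)/95 = (1/95)*9 = 9/95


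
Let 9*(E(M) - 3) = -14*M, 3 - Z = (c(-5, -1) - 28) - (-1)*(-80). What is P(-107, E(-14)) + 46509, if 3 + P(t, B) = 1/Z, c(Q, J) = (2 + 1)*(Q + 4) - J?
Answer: 5255179/113 ≈ 46506.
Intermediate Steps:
c(Q, J) = 12 - J + 3*Q (c(Q, J) = 3*(4 + Q) - J = (12 + 3*Q) - J = 12 - J + 3*Q)
Z = 113 (Z = 3 - (((12 - 1*(-1) + 3*(-5)) - 28) - (-1)*(-80)) = 3 - (((12 + 1 - 15) - 28) - 1*80) = 3 - ((-2 - 28) - 80) = 3 - (-30 - 80) = 3 - 1*(-110) = 3 + 110 = 113)
E(M) = 3 - 14*M/9 (E(M) = 3 + (-14*M)/9 = 3 - 14*M/9)
P(t, B) = -338/113 (P(t, B) = -3 + 1/113 = -338/113)
P(-107, E(-14)) + 46509 = -338/113 + 46509 = 5255179/113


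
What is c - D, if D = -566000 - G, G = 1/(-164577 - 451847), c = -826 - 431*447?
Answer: 229628419207/616424 ≈ 3.7252e+5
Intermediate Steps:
c = -193483 (c = -826 - 192657 = -193483)
G = -1/616424 (G = 1/(-616424) = -1/616424 ≈ -1.6223e-6)
D = -348895983999/616424 (D = -566000 - 1*(-1/616424) = -566000 + 1/616424 = -348895983999/616424 ≈ -5.6600e+5)
c - D = -193483 - 1*(-348895983999/616424) = -193483 + 348895983999/616424 = 229628419207/616424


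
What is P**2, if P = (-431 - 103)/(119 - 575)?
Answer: 7921/5776 ≈ 1.3714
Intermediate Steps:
P = 89/76 (P = -534/(-456) = -534*(-1/456) = 89/76 ≈ 1.1711)
P**2 = (89/76)**2 = 7921/5776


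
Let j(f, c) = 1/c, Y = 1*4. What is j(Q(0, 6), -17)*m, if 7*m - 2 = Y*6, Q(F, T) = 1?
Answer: -26/119 ≈ -0.21849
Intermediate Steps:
Y = 4
m = 26/7 (m = 2/7 + (4*6)/7 = 2/7 + (⅐)*24 = 2/7 + 24/7 = 26/7 ≈ 3.7143)
j(Q(0, 6), -17)*m = (26/7)/(-17) = -1/17*26/7 = -26/119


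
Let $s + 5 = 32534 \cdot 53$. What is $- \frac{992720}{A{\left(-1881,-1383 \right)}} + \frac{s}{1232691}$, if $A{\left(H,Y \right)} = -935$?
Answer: $\frac{245065845443}{230513217} \approx 1063.1$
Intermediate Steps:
$s = 1724297$ ($s = -5 + 32534 \cdot 53 = -5 + 1724302 = 1724297$)
$- \frac{992720}{A{\left(-1881,-1383 \right)}} + \frac{s}{1232691} = - \frac{992720}{-935} + \frac{1724297}{1232691} = \left(-992720\right) \left(- \frac{1}{935}\right) + 1724297 \cdot \frac{1}{1232691} = \frac{198544}{187} + \frac{1724297}{1232691} = \frac{245065845443}{230513217}$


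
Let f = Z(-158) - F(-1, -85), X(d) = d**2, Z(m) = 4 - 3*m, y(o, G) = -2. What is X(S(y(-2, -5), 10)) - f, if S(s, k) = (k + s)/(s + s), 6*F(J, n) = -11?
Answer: -2855/6 ≈ -475.83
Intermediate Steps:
F(J, n) = -11/6 (F(J, n) = (1/6)*(-11) = -11/6)
S(s, k) = (k + s)/(2*s) (S(s, k) = (k + s)/((2*s)) = (k + s)*(1/(2*s)) = (k + s)/(2*s))
f = 2879/6 (f = (4 - 3*(-158)) - 1*(-11/6) = (4 + 474) + 11/6 = 478 + 11/6 = 2879/6 ≈ 479.83)
X(S(y(-2, -5), 10)) - f = ((1/2)*(10 - 2)/(-2))**2 - 1*2879/6 = ((1/2)*(-1/2)*8)**2 - 2879/6 = (-2)**2 - 2879/6 = 4 - 2879/6 = -2855/6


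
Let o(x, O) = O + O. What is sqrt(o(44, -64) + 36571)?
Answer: sqrt(36443) ≈ 190.90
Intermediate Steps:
o(x, O) = 2*O
sqrt(o(44, -64) + 36571) = sqrt(2*(-64) + 36571) = sqrt(-128 + 36571) = sqrt(36443)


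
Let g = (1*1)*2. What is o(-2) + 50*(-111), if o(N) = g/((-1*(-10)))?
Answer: -27749/5 ≈ -5549.8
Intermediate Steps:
g = 2 (g = 1*2 = 2)
o(N) = 1/5 (o(N) = 2/((-1*(-10))) = 2/10 = 2*(1/10) = 1/5)
o(-2) + 50*(-111) = 1/5 + 50*(-111) = 1/5 - 5550 = -27749/5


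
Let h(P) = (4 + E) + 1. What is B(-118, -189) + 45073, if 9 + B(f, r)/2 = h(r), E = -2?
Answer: 45061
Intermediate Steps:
h(P) = 3 (h(P) = (4 - 2) + 1 = 2 + 1 = 3)
B(f, r) = -12 (B(f, r) = -18 + 2*3 = -18 + 6 = -12)
B(-118, -189) + 45073 = -12 + 45073 = 45061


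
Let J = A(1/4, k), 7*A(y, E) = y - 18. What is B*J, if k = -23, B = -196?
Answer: 497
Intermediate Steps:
A(y, E) = -18/7 + y/7 (A(y, E) = (y - 18)/7 = (-18 + y)/7 = -18/7 + y/7)
J = -71/28 (J = -18/7 + (1/7)/4 = -18/7 + (1/7)*(1/4) = -18/7 + 1/28 = -71/28 ≈ -2.5357)
B*J = -196*(-71/28) = 497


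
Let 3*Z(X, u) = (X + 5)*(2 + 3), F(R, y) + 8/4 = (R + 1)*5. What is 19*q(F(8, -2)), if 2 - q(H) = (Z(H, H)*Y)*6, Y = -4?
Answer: 36518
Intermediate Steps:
F(R, y) = 3 + 5*R (F(R, y) = -2 + (R + 1)*5 = -2 + (1 + R)*5 = -2 + (5 + 5*R) = 3 + 5*R)
Z(X, u) = 25/3 + 5*X/3 (Z(X, u) = ((X + 5)*(2 + 3))/3 = ((5 + X)*5)/3 = (25 + 5*X)/3 = 25/3 + 5*X/3)
q(H) = 202 + 40*H (q(H) = 2 - (25/3 + 5*H/3)*(-4)*6 = 2 - (-100/3 - 20*H/3)*6 = 2 - (-200 - 40*H) = 2 + (200 + 40*H) = 202 + 40*H)
19*q(F(8, -2)) = 19*(202 + 40*(3 + 5*8)) = 19*(202 + 40*(3 + 40)) = 19*(202 + 40*43) = 19*(202 + 1720) = 19*1922 = 36518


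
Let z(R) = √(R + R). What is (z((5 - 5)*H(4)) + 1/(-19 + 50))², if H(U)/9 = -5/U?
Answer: 1/961 ≈ 0.0010406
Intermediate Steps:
H(U) = -45/U (H(U) = 9*(-5/U) = -45/U)
z(R) = √2*√R (z(R) = √(2*R) = √2*√R)
(z((5 - 5)*H(4)) + 1/(-19 + 50))² = (√2*√((5 - 5)*(-45/4)) + 1/(-19 + 50))² = (√2*√(0*(-45*¼)) + 1/31)² = (√2*√(0*(-45/4)) + 1/31)² = (√2*√0 + 1/31)² = (√2*0 + 1/31)² = (0 + 1/31)² = (1/31)² = 1/961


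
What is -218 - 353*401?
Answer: -141771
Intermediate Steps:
-218 - 353*401 = -218 - 141553 = -141771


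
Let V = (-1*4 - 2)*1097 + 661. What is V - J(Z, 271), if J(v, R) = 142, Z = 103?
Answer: -6063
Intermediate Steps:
V = -5921 (V = (-4 - 2)*1097 + 661 = -6*1097 + 661 = -6582 + 661 = -5921)
V - J(Z, 271) = -5921 - 1*142 = -5921 - 142 = -6063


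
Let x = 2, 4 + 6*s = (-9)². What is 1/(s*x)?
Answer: 3/77 ≈ 0.038961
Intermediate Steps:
s = 77/6 (s = -⅔ + (⅙)*(-9)² = -⅔ + (⅙)*81 = -⅔ + 27/2 = 77/6 ≈ 12.833)
1/(s*x) = 1/((77/6)*2) = 1/(77/3) = 3/77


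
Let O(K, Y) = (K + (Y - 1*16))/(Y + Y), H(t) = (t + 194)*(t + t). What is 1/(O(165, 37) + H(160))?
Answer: 37/4191453 ≈ 8.8275e-6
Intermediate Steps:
H(t) = 2*t*(194 + t) (H(t) = (194 + t)*(2*t) = 2*t*(194 + t))
O(K, Y) = (-16 + K + Y)/(2*Y) (O(K, Y) = (K + (Y - 16))/((2*Y)) = (K + (-16 + Y))*(1/(2*Y)) = (-16 + K + Y)*(1/(2*Y)) = (-16 + K + Y)/(2*Y))
1/(O(165, 37) + H(160)) = 1/((½)*(-16 + 165 + 37)/37 + 2*160*(194 + 160)) = 1/((½)*(1/37)*186 + 2*160*354) = 1/(93/37 + 113280) = 1/(4191453/37) = 37/4191453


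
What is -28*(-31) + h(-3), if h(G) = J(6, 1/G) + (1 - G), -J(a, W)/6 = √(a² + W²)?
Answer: 872 - 10*√13 ≈ 835.94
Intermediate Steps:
J(a, W) = -6*√(W² + a²) (J(a, W) = -6*√(a² + W²) = -6*√(W² + a²))
h(G) = 1 - G - 6*√(36 + G⁻²) (h(G) = -6*√((1/G)² + 6²) + (1 - G) = -6*√(G⁻² + 36) + (1 - G) = -6*√(36 + G⁻²) + (1 - G) = 1 - G - 6*√(36 + G⁻²))
-28*(-31) + h(-3) = -28*(-31) + (1 - 1*(-3) - 6*√(36 + (-3)⁻²)) = 868 + (1 + 3 - 6*√(36 + ⅑)) = 868 + (1 + 3 - 10*√13) = 868 + (4 - 10*√13) = 872 - 10*√13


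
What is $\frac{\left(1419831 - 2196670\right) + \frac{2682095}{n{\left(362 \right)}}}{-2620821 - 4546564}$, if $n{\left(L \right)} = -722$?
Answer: $\frac{563559853}{5174851970} \approx 0.1089$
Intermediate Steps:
$\frac{\left(1419831 - 2196670\right) + \frac{2682095}{n{\left(362 \right)}}}{-2620821 - 4546564} = \frac{\left(1419831 - 2196670\right) + \frac{2682095}{-722}}{-2620821 - 4546564} = \frac{-776839 + 2682095 \left(- \frac{1}{722}\right)}{-7167385} = \left(-776839 - \frac{2682095}{722}\right) \left(- \frac{1}{7167385}\right) = \left(- \frac{563559853}{722}\right) \left(- \frac{1}{7167385}\right) = \frac{563559853}{5174851970}$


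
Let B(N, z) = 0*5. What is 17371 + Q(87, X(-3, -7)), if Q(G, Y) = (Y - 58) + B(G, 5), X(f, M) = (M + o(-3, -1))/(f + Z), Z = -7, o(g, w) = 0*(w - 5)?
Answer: 173137/10 ≈ 17314.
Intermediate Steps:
o(g, w) = 0 (o(g, w) = 0*(-5 + w) = 0)
B(N, z) = 0
X(f, M) = M/(-7 + f) (X(f, M) = (M + 0)/(f - 7) = M/(-7 + f))
Q(G, Y) = -58 + Y (Q(G, Y) = (Y - 58) + 0 = (-58 + Y) + 0 = -58 + Y)
17371 + Q(87, X(-3, -7)) = 17371 + (-58 - 7/(-7 - 3)) = 17371 + (-58 - 7/(-10)) = 17371 + (-58 - 7*(-⅒)) = 17371 + (-58 + 7/10) = 17371 - 573/10 = 173137/10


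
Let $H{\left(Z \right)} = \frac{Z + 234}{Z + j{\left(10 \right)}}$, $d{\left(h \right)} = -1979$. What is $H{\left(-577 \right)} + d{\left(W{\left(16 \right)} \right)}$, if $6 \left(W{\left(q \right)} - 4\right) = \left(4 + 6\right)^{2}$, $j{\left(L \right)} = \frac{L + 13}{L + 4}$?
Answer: $- \frac{15936043}{8055} \approx -1978.4$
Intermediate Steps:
$j{\left(L \right)} = \frac{13 + L}{4 + L}$
$W{\left(q \right)} = \frac{62}{3}$ ($W{\left(q \right)} = 4 + \frac{\left(4 + 6\right)^{2}}{6} = 4 + \frac{10^{2}}{6} = 4 + \frac{1}{6} \cdot 100 = 4 + \frac{50}{3} = \frac{62}{3}$)
$H{\left(Z \right)} = \frac{234 + Z}{\frac{23}{14} + Z}$ ($H{\left(Z \right)} = \frac{Z + 234}{Z + \frac{13 + 10}{4 + 10}} = \frac{234 + Z}{Z + \frac{1}{14} \cdot 23} = \frac{234 + Z}{Z + \frac{23}{14}} = \frac{234 + Z}{\frac{23}{14} + Z}$)
$H{\left(-577 \right)} + d{\left(W{\left(16 \right)} \right)} = \frac{14 \left(234 - 577\right)}{23 + 14 \left(-577\right)} - 1979 = 14 \frac{1}{23 - 8078} \left(-343\right) - 1979 = 14 \frac{1}{-8055} \left(-343\right) - 1979 = 14 \left(- \frac{1}{8055}\right) \left(-343\right) - 1979 = \frac{4802}{8055} - 1979 = - \frac{15936043}{8055}$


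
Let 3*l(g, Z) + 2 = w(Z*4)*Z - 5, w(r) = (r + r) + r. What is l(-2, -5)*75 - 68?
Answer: 7257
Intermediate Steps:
w(r) = 3*r (w(r) = 2*r + r = 3*r)
l(g, Z) = -7/3 + 4*Z² (l(g, Z) = -⅔ + ((3*(Z*4))*Z - 5)/3 = -⅔ + ((3*(4*Z))*Z - 5)/3 = -⅔ + ((12*Z)*Z - 5)/3 = -⅔ + (12*Z² - 5)/3 = -⅔ + (-5 + 12*Z²)/3 = -⅔ + (-5/3 + 4*Z²) = -7/3 + 4*Z²)
l(-2, -5)*75 - 68 = (-7/3 + 4*(-5)²)*75 - 68 = (-7/3 + 4*25)*75 - 68 = (-7/3 + 100)*75 - 68 = (293/3)*75 - 68 = 7325 - 68 = 7257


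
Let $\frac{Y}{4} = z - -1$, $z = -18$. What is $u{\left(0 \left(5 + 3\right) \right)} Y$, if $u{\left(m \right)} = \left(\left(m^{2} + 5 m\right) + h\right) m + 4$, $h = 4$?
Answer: $-272$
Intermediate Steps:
$Y = -68$ ($Y = 4 \left(-18 - -1\right) = 4 \left(-18 + 1\right) = 4 \left(-17\right) = -68$)
$u{\left(m \right)} = 4 + m \left(4 + m^{2} + 5 m\right)$ ($u{\left(m \right)} = \left(\left(m^{2} + 5 m\right) + 4\right) m + 4 = \left(4 + m^{2} + 5 m\right) m + 4 = m \left(4 + m^{2} + 5 m\right) + 4 = 4 + m \left(4 + m^{2} + 5 m\right)$)
$u{\left(0 \left(5 + 3\right) \right)} Y = \left(4 + \left(0 \left(5 + 3\right)\right)^{3} + 4 \cdot 0 \left(5 + 3\right) + 5 \left(0 \left(5 + 3\right)\right)^{2}\right) \left(-68\right) = \left(4 + \left(0 \cdot 8\right)^{3} + 4 \cdot 0 \cdot 8 + 5 \left(0 \cdot 8\right)^{2}\right) \left(-68\right) = \left(4 + 0^{3} + 4 \cdot 0 + 5 \cdot 0^{2}\right) \left(-68\right) = \left(4 + 0 + 0 + 5 \cdot 0\right) \left(-68\right) = \left(4 + 0 + 0 + 0\right) \left(-68\right) = 4 \left(-68\right) = -272$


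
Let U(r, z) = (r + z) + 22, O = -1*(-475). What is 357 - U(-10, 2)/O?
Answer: 169561/475 ≈ 356.97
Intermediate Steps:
O = 475
U(r, z) = 22 + r + z
357 - U(-10, 2)/O = 357 - (22 - 10 + 2)/475 = 357 - 14/475 = 169561/475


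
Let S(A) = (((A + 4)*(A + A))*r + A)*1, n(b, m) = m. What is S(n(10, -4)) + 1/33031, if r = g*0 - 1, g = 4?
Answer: -132123/33031 ≈ -4.0000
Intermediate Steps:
r = -1 (r = 4*0 - 1 = 0 - 1 = -1)
S(A) = A - 2*A*(4 + A) (S(A) = (((A + 4)*(A + A))*(-1) + A)*1 = (((4 + A)*(2*A))*(-1) + A)*1 = ((2*A*(4 + A))*(-1) + A)*1 = (-2*A*(4 + A) + A)*1 = (A - 2*A*(4 + A))*1 = A - 2*A*(4 + A))
S(n(10, -4)) + 1/33031 = -4*(-7 - 2*(-4)) + 1/33031 = -4*(-7 + 8) + 1/33031 = -4*1 + 1/33031 = -4 + 1/33031 = -132123/33031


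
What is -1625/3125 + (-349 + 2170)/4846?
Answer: -17473/121150 ≈ -0.14423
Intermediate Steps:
-1625/3125 + (-349 + 2170)/4846 = -1625*1/3125 + 1821*(1/4846) = -13/25 + 1821/4846 = -17473/121150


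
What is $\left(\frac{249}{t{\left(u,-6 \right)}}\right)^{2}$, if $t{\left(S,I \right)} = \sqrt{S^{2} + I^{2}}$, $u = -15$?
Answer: $\frac{6889}{29} \approx 237.55$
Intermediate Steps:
$t{\left(S,I \right)} = \sqrt{I^{2} + S^{2}}$
$\left(\frac{249}{t{\left(u,-6 \right)}}\right)^{2} = \left(\frac{249}{\sqrt{\left(-6\right)^{2} + \left(-15\right)^{2}}}\right)^{2} = \left(\frac{249}{\sqrt{36 + 225}}\right)^{2} = \left(\frac{249}{\sqrt{261}}\right)^{2} = \left(\frac{249}{3 \sqrt{29}}\right)^{2} = \left(249 \frac{\sqrt{29}}{87}\right)^{2} = \left(\frac{83 \sqrt{29}}{29}\right)^{2} = \frac{6889}{29}$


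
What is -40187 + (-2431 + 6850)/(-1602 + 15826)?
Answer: -571615469/14224 ≈ -40187.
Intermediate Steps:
-40187 + (-2431 + 6850)/(-1602 + 15826) = -40187 + 4419/14224 = -571615469/14224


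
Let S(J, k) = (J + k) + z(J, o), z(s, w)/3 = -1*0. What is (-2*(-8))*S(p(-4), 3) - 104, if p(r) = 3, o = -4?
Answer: -8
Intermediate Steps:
z(s, w) = 0 (z(s, w) = 3*(-1*0) = 3*0 = 0)
S(J, k) = J + k (S(J, k) = (J + k) + 0 = J + k)
(-2*(-8))*S(p(-4), 3) - 104 = (-2*(-8))*(3 + 3) - 104 = 16*6 - 104 = 96 - 104 = -8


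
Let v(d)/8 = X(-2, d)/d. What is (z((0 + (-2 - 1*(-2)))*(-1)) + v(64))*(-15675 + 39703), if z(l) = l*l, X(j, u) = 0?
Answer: 0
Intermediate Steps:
v(d) = 0 (v(d) = 8*(0/d) = 8*0 = 0)
z(l) = l²
(z((0 + (-2 - 1*(-2)))*(-1)) + v(64))*(-15675 + 39703) = (((0 + (-2 - 1*(-2)))*(-1))² + 0)*(-15675 + 39703) = (((0 + (-2 + 2))*(-1))² + 0)*24028 = (((0 + 0)*(-1))² + 0)*24028 = ((0*(-1))² + 0)*24028 = (0² + 0)*24028 = (0 + 0)*24028 = 0*24028 = 0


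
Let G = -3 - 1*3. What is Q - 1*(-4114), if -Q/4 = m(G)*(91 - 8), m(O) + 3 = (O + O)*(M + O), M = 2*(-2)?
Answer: -34730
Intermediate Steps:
M = -4
G = -6 (G = -3 - 3 = -6)
m(O) = -3 + 2*O*(-4 + O) (m(O) = -3 + (O + O)*(-4 + O) = -3 + (2*O)*(-4 + O) = -3 + 2*O*(-4 + O))
Q = -38844 (Q = -4*(-3 - 8*(-6) + 2*(-6)**2)*(91 - 8) = -4*(-3 + 48 + 2*36)*83 = -4*(-3 + 48 + 72)*83 = -468*83 = -4*9711 = -38844)
Q - 1*(-4114) = -38844 - 1*(-4114) = -38844 + 4114 = -34730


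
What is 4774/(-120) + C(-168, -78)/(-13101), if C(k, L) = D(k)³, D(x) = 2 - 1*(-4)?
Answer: -10428349/262020 ≈ -39.800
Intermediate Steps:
D(x) = 6 (D(x) = 2 + 4 = 6)
C(k, L) = 216 (C(k, L) = 6³ = 216)
4774/(-120) + C(-168, -78)/(-13101) = 4774/(-120) + 216/(-13101) = 4774*(-1/120) + 216*(-1/13101) = -2387/60 - 72/4367 = -10428349/262020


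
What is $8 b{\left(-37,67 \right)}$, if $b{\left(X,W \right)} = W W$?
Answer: $35912$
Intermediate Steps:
$b{\left(X,W \right)} = W^{2}$
$8 b{\left(-37,67 \right)} = 8 \cdot 67^{2} = 8 \cdot 4489 = 35912$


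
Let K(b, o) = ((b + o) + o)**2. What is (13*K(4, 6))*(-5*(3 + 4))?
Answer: -116480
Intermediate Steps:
K(b, o) = (b + 2*o)**2
(13*K(4, 6))*(-5*(3 + 4)) = (13*(4 + 2*6)**2)*(-5*(3 + 4)) = (13*(4 + 12)**2)*(-5*7) = (13*16**2)*(-35) = (13*256)*(-35) = 3328*(-35) = -116480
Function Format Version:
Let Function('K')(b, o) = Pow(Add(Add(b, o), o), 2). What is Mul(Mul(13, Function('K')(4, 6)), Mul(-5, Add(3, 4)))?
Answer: -116480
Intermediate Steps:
Function('K')(b, o) = Pow(Add(b, Mul(2, o)), 2)
Mul(Mul(13, Function('K')(4, 6)), Mul(-5, Add(3, 4))) = Mul(Mul(13, Pow(Add(4, Mul(2, 6)), 2)), Mul(-5, Add(3, 4))) = Mul(Mul(13, Pow(Add(4, 12), 2)), Mul(-5, 7)) = Mul(Mul(13, Pow(16, 2)), -35) = Mul(Mul(13, 256), -35) = Mul(3328, -35) = -116480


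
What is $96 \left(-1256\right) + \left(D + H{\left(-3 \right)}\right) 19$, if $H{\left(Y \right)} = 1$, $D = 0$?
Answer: $-120557$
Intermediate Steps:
$96 \left(-1256\right) + \left(D + H{\left(-3 \right)}\right) 19 = 96 \left(-1256\right) + \left(0 + 1\right) 19 = -120576 + 1 \cdot 19 = -120576 + 19 = -120557$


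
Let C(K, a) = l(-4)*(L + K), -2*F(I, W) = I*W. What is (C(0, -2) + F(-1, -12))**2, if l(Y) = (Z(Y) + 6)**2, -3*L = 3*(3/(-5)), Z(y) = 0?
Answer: 6084/25 ≈ 243.36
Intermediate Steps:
F(I, W) = -I*W/2
L = 3/5 (L = -3/(-5) = -3*(-1)/5 = -(-3)/5 = -1/3*(-9/5) = 3/5 ≈ 0.60000)
l(Y) = 36 (l(Y) = (0 + 6)**2 = 6**2 = 36)
C(K, a) = 108/5 + 36*K (C(K, a) = 36*(3/5 + K) = 108/5 + 36*K)
(C(0, -2) + F(-1, -12))**2 = ((108/5 + 36*0) - 1/2*(-1)*(-12))**2 = ((108/5 + 0) - 6)**2 = (108/5 - 6)**2 = (78/5)**2 = 6084/25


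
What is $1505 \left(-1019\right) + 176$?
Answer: $-1533419$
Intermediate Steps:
$1505 \left(-1019\right) + 176 = -1533595 + 176 = -1533419$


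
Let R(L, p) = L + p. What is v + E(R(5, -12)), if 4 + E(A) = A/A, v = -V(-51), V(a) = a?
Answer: 48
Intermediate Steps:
v = 51 (v = -1*(-51) = 51)
E(A) = -3 (E(A) = -4 + A/A = -4 + 1 = -3)
v + E(R(5, -12)) = 51 - 3 = 48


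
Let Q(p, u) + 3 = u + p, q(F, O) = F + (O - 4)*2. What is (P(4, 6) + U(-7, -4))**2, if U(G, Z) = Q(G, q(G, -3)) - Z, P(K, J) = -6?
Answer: 1089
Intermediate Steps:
q(F, O) = -8 + F + 2*O (q(F, O) = F + (-4 + O)*2 = F + (-8 + 2*O) = -8 + F + 2*O)
Q(p, u) = -3 + p + u (Q(p, u) = -3 + (u + p) = -3 + (p + u) = -3 + p + u)
U(G, Z) = -17 - Z + 2*G (U(G, Z) = (-3 + G + (-8 + G + 2*(-3))) - Z = (-3 + G + (-8 + G - 6)) - Z = (-3 + G + (-14 + G)) - Z = (-17 + 2*G) - Z = -17 - Z + 2*G)
(P(4, 6) + U(-7, -4))**2 = (-6 + (-17 - 1*(-4) + 2*(-7)))**2 = (-6 + (-17 + 4 - 14))**2 = (-6 - 27)**2 = (-33)**2 = 1089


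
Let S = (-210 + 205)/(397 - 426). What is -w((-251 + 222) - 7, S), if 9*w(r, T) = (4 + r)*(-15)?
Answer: -160/3 ≈ -53.333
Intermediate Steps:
S = 5/29 (S = -5/(-29) = -5*(-1/29) = 5/29 ≈ 0.17241)
w(r, T) = -20/3 - 5*r/3 (w(r, T) = ((4 + r)*(-15))/9 = (-60 - 15*r)/9 = -20/3 - 5*r/3)
-w((-251 + 222) - 7, S) = -(-20/3 - 5*((-251 + 222) - 7)/3) = -(-20/3 - 5*(-29 - 7)/3) = -(-20/3 - 5/3*(-36)) = -(-20/3 + 60) = -1*160/3 = -160/3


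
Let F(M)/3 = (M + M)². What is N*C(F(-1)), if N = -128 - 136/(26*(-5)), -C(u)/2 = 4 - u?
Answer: -132032/65 ≈ -2031.3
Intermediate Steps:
F(M) = 12*M² (F(M) = 3*(M + M)² = 3*(2*M)² = 3*(4*M²) = 12*M²)
C(u) = -8 + 2*u (C(u) = -2*(4 - u) = -8 + 2*u)
N = -8252/65 (N = -128 - 136/(-130) = -128 - 136*(-1)/130 = -128 - 1*(-68/65) = -128 + 68/65 = -8252/65 ≈ -126.95)
N*C(F(-1)) = -8252*(-8 + 2*(12*(-1)²))/65 = -8252*(-8 + 2*(12*1))/65 = -8252*(-8 + 2*12)/65 = -8252*(-8 + 24)/65 = -8252/65*16 = -132032/65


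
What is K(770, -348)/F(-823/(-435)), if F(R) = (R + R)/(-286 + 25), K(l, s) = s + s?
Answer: 39510180/823 ≈ 48008.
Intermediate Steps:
K(l, s) = 2*s
F(R) = -2*R/261 (F(R) = (2*R)/(-261) = (2*R)*(-1/261) = -2*R/261)
K(770, -348)/F(-823/(-435)) = (2*(-348))/((-(-1646)/(261*(-435)))) = -696/((-(-1646)*(-1)/(261*435))) = -696/((-2/261*823/435)) = -696/(-1646/113535) = -696*(-113535/1646) = 39510180/823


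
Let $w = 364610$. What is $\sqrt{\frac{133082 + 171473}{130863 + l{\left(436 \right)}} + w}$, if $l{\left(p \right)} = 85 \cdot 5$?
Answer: $\frac{\sqrt{1571163612197170}}{65644} \approx 603.83$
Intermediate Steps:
$l{\left(p \right)} = 425$
$\sqrt{\frac{133082 + 171473}{130863 + l{\left(436 \right)}} + w} = \sqrt{\frac{133082 + 171473}{130863 + 425} + 364610} = \sqrt{\frac{304555}{131288} + 364610} = \sqrt{\frac{47869222235}{131288}} = \frac{\sqrt{1571163612197170}}{65644}$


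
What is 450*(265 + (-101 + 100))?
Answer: 118800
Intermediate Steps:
450*(265 + (-101 + 100)) = 450*(265 - 1) = 450*264 = 118800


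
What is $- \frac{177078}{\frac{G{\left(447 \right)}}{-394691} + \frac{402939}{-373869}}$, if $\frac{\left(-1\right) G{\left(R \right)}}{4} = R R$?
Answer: $- \frac{2903345890075818}{15530351915} \approx -1.8695 \cdot 10^{5}$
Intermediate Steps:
$G{\left(R \right)} = - 4 R^{2}$ ($G{\left(R \right)} = - 4 R R = - 4 R^{2}$)
$- \frac{177078}{\frac{G{\left(447 \right)}}{-394691} + \frac{402939}{-373869}} = - \frac{177078}{\frac{\left(-4\right) 447^{2}}{-394691} + \frac{402939}{-373869}} = - \frac{177078}{\left(-4\right) 199809 \left(- \frac{1}{394691}\right) + 402939 \left(- \frac{1}{373869}\right)} = - \frac{177078}{\left(-799236\right) \left(- \frac{1}{394691}\right) - \frac{44771}{41541}} = - \frac{177078}{\frac{799236}{394691} - \frac{44771}{41541}} = - \frac{177078}{\frac{15530351915}{16395858831}} = \left(-177078\right) \frac{16395858831}{15530351915} = - \frac{2903345890075818}{15530351915}$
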